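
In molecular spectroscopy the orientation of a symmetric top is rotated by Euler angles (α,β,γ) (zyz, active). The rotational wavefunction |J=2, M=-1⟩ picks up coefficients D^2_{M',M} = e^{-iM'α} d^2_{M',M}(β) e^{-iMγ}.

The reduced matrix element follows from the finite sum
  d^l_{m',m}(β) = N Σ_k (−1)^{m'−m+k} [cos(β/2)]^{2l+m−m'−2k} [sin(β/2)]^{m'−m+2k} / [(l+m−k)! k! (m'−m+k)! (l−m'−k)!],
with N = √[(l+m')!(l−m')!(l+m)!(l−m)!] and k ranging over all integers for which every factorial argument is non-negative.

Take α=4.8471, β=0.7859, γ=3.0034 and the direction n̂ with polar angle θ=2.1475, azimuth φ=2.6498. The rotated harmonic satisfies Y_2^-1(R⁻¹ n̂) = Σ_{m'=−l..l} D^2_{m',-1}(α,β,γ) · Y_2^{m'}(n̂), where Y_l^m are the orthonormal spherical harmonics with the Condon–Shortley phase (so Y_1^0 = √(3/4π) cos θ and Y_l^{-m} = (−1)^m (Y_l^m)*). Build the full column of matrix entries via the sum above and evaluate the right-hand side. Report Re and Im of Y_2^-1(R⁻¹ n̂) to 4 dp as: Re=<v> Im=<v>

Re=0.0745 Im=0.3779

Need the full column D^2_{m',-1} for m'=−2..2 at α=4.8471, β=0.7859, γ=3.0034.
cos(β/2)=0.923783, sin(β/2)=0.382915
d^2_{-2,-1}: single k=1 term ⇒ +0.603731;  D = +0.598540+0.079000i
d^2_{-1,-1}: k∈[0..1] ⇒ +0.728250 -0.375376 = +0.352874;  D = +0.001229+0.352872i
d^2_{0,-1}: k∈[0..1] ⇒ -0.739416 +0.127044 = -0.612372;  D = +0.606534-0.084356i
d^2_{1,-1}: k∈[0..1] ⇒ +0.375376 -0.021499 = +0.353878;  D = -0.095380-0.340782i
d^2_{2,-1}: single k=0 term ⇒ -0.103731;  D = -0.095232+0.041121i
Y_2^{m'}(θ=2.1475,φ=2.6498) and Σ D·Y over m':
  (+0.5985+0.0790i)·(+0.1504+0.2260i)  (+0.0012+0.3529i)·(+0.3113+0.1667i)  (+0.6065-0.0844i)·(-0.0341+0.0000i)  (-0.0954-0.3408i)·(-0.3113+0.1667i)  (-0.0952+0.0411i)·(+0.1504-0.2260i)
Y_2^-1(R⁻¹ n̂) = +0.074513+0.377916i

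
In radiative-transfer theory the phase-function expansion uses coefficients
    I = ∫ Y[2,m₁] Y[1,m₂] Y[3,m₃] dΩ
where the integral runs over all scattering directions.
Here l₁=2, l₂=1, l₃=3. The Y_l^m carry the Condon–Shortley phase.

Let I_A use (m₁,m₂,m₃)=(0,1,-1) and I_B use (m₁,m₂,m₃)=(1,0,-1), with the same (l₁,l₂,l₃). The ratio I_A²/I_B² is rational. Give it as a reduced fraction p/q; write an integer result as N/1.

3/4

Shared (l₁,l₂,l₃)=(2,1,3): N and (l;000)² cancel in I_A²/I_B².
A: Δ = 0!·4!·2!/7! = 1/105; Racah Σ t=0..0: t=0:+1/8 = 1/8; ⇒ 3j(2 1 3; 0 1 -1)² = 2/35, sgn +1
B: Δ = 0!·4!·2!/7! = 1/105; Racah Σ t=0..0: t=0:+1/6 = 1/6; ⇒ 3j(2 1 3; 1 0 -1)² = 8/105, sgn +1
I_A²/I_B² = (2/35)/(8/105) = 3/4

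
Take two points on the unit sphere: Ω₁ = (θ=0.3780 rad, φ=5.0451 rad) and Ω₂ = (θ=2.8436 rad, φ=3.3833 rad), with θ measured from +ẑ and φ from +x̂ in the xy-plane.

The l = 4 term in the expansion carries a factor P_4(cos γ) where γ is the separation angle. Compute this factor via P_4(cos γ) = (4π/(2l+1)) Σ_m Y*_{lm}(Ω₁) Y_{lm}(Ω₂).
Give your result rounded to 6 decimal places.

Term-by-term m-sum for l=4 (normalisation 4π/9 = 1.396263):
  m=-4: (+0.001951+0.007975i) × (+0.001868-0.002707i) = +0.000025+0.000010i  (running Σ = +0.000025+0.000010i)
  m=-3: (-0.049149+0.031688i) × (+0.022664-0.020084i) = -0.000477+0.001705i  (running Σ = -0.000452+0.001715i)
  m=-2: (-0.180886-0.141965i) × (+0.137787-0.072333i) = -0.035193-0.006477i  (running Σ = -0.035645-0.004762i)
  m=-1: (+0.161465-0.467261i) × (+0.437881-0.107950i) = +0.020262-0.222035i  (running Σ = -0.015383-0.226797i)
  m=0: (+0.338625-0.000000i) × (+0.509039+0.000000i) = +0.172373+0.000000i  (running Σ = +0.156991-0.226797i)
  m=1: (-0.161465-0.467261i) × (-0.437881-0.107950i) = +0.020262+0.222035i  (running Σ = +0.177253-0.004762i)
  m=2: (-0.180886+0.141965i) × (+0.137787+0.072333i) = -0.035193+0.006477i  (running Σ = +0.142060+0.001715i)
  m=3: (+0.049149+0.031688i) × (-0.022664-0.020084i) = -0.000477-0.001705i  (running Σ = +0.141583+0.000010i)
  m=4: (+0.001951-0.007975i) × (+0.001868+0.002707i) = +0.000025-0.000010i  (running Σ = +0.141608+0.000000i)
Accumulated sum +0.141608+0.000000i; after 4π/(2l+1) scaling, +0.197722+0.000000i ⇒ P_4 = 0.197722

0.197722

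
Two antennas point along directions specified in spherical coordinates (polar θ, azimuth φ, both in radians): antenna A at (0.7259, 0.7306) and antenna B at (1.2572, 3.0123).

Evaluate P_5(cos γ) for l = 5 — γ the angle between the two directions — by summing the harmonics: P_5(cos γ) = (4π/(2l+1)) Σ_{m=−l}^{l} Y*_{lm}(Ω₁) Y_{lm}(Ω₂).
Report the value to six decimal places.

Expand P_5 via completeness: Σ_{m} conj(Y_{5,m}) at Ω₁ times Y_{5,m} at Ω₂ —
  term(m=-5) = +0.008677+0.019806i   from Y*(Ω₁)=-0.052168-0.029277i, Y(Ω₂)=-0.288531-0.217737i
  term(m=-4) = -0.075526-0.023196i   from Y*(Ω₁)=-0.208037+0.046345i, Y(Ω₂)=+0.322214+0.183279i
  term(m=-3) = -0.014766+0.009297i   from Y*(Ω₁)=-0.237523+0.332003i, Y(Ω₂)=+0.039568+0.016167i
  term(m=-2) = +0.019002-0.126592i   from Y*(Ω₁)=+0.041423+0.376448i, Y(Ω₂)=-0.326768-0.086433i
  term(m=-1) = -0.001564-0.001817i   from Y*(Ω₁)=-0.041249-0.036959i, Y(Ω₂)=+0.042926+0.005581i
  term(m=+0) = -0.124924-0.000000i   from Y*(Ω₁)=-0.388664-0.000000i, Y(Ω₂)=+0.321419+0.000000i
  term(m=+1) = -0.001564+0.001817i   from Y*(Ω₁)=+0.041249-0.036959i, Y(Ω₂)=-0.042926+0.005581i
  term(m=+2) = +0.019002+0.126592i   from Y*(Ω₁)=+0.041423-0.376448i, Y(Ω₂)=-0.326768+0.086433i
  term(m=+3) = -0.014766-0.009297i   from Y*(Ω₁)=+0.237523+0.332003i, Y(Ω₂)=-0.039568+0.016167i
  term(m=+4) = -0.075526+0.023196i   from Y*(Ω₁)=-0.208037-0.046345i, Y(Ω₂)=+0.322214-0.183279i
  term(m=+5) = +0.008677-0.019806i   from Y*(Ω₁)=+0.052168-0.029277i, Y(Ω₂)=+0.288531-0.217737i
Σ over m = -0.253280+0.000000i; ×(4π/11) → -0.289346+0.000000i. Real part: -0.289346

-0.289346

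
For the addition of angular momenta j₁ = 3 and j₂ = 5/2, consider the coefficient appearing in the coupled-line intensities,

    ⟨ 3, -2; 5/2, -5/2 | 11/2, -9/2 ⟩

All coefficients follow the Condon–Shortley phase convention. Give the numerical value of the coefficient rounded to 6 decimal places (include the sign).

triangle: 0!·6!·5!/12! = 86400/479001600
(j±m)!: 1!·5!·0!·5!·1!·10! = 52254720000
prefactor² = (2J+1)·Δ·N² = 1244160000/11
  k=0: +1/(0!·0!·5!·0!·1!·5!) = 1/14400
Σ = 1/14400  ⇒  CG² = 1244160000/11·(1/14400)² = 6/11
CG = +√(6/11) = +0.738549

+0.738549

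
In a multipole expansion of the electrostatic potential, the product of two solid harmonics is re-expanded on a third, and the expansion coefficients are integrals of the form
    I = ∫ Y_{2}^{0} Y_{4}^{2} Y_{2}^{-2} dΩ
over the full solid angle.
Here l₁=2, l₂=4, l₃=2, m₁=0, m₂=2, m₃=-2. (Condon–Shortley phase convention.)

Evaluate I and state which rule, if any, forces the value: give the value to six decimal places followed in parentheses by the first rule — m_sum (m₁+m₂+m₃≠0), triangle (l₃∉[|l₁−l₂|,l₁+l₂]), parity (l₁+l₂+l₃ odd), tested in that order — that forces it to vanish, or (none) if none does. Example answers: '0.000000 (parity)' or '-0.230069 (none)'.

0.156078 (none)

Rules hold: Σm=0, L=8 even, 2≤2≤6.
N = 5·9·5 = 225
Δ = 4!·0!·4!/9! = 1/630
Racah Σ t=2..2: t=2:+1/16 = 1/16
⇒ 3j(2 4 2; 0 0 0)² = 2/35, sgn +1
Racah Σ t=2..2: t=2:+1/96 = 1/96
⇒ 3j(2 4 2; 0 2 -2)² = 1/42, sgn +1
4πI² = N·(3j₀)²·(3jₘ)² = 15/49
I = +1·√(0.306122/4π) = 0.15607835
No selection rule forces the value: the integral is nonzero (none).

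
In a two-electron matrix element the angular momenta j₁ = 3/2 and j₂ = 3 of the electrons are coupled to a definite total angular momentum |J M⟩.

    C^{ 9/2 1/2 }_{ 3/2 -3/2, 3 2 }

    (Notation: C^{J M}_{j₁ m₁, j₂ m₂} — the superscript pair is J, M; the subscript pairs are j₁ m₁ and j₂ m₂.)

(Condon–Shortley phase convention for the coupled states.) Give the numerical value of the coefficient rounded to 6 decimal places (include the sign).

+√(1/21) ≈ +0.218218

j₁+j₂−J=0  J+j₁−j₂=3  J−j₁+j₂=6  j₁+j₂+J+1=10
(j₁±m₁, j₂±m₂, J±M) = (0,3,5,1,5,4)
P² = 172800/7
sum k=0..0:
  [0] +1/720 = 1/720
S = 1/720
C² = P²·S² = 1/21 ; C = +0.218218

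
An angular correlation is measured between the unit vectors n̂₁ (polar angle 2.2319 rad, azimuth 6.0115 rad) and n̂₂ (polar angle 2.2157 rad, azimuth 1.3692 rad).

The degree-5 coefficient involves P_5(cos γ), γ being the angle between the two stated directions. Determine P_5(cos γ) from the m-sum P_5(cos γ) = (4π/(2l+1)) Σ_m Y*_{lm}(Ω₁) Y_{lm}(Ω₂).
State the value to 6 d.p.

0.337601

Expand P_5 via completeness: Σ_{m} conj(Y_{5,m}) at Ω₁ times Y_{5,m} at Ω₂ —
  m=-5: Y*=0.02997 - 0.13900j  Y=0.12795 - 0.08072j  product -0.00739 - 0.02021j
  m=-4: Y*=-0.16278 + 0.30960j  Y=-0.24906 - 0.25974j  product 0.12096 - 0.03483j
  m=-3: Y*=0.27918 - 0.29625j  Y=-0.22610 + 0.32711j  product 0.03379 + 0.15830j
  m=-2: Y*=-0.07266 + 0.04389j  Y=0.05030 + 0.02145j  product -0.00460 + 0.00065j
  m=-1: Y*=-0.31496 + 0.08774j  Y=-0.06749 + 0.33023j  product -0.00772 - 0.10993j
  m=+0: Y*=0.17488 + 0.00000j  Y=0.14540 + 0.00000j  product 0.02543 + 0.00000j
  m=+1: Y*=0.31496 + 0.08774j  Y=0.06749 + 0.33023j  product -0.00772 + 0.10993j
  m=+2: Y*=-0.07266 - 0.04389j  Y=0.05030 - 0.02145j  product -0.00460 - 0.00065j
  m=+3: Y*=-0.27918 - 0.29625j  Y=0.22610 + 0.32711j  product 0.03379 - 0.15830j
  m=+4: Y*=-0.16278 - 0.30960j  Y=-0.24906 + 0.25974j  product 0.12096 + 0.03483j
  m=+5: Y*=-0.02997 - 0.13900j  Y=-0.12795 - 0.08072j  product -0.00739 + 0.02021j
Accumulated sum 0.29552 + 0.00000j; after 4π/(2l+1) scaling, 0.33760 + 0.00000j ⇒ P_5 = 0.337601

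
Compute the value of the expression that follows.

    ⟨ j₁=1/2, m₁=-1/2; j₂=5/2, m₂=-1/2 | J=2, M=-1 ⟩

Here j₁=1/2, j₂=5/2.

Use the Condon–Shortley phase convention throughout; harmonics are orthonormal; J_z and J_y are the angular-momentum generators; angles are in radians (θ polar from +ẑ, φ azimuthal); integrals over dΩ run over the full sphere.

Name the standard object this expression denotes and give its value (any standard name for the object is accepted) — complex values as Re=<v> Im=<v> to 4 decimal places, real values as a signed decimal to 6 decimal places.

This is a Clebsch–Gordan (vector-coupling) coefficient.
j₁+j₂−J=1  J+j₁−j₂=0  J−j₁+j₂=4  j₁+j₂+J+1=6
(j₁±m₁, j₂±m₂, J±M) = (0,1,2,3,1,3)
P² = 12
sum k=1..1:
  [1] −1/6 = -1/6
S = -1/6
C² = P²·S² = 1/3 ; C = -0.577350

Clebsch–Gordan coefficient, −√(1/3) ≈ -0.577350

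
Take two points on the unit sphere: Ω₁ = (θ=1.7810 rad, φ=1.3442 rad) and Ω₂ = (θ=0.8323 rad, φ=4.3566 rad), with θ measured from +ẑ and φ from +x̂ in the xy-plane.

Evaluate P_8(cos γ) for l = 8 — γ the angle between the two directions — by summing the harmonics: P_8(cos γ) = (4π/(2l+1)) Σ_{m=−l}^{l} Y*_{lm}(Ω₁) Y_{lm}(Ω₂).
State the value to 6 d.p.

Term-by-term m-sum for l=8 (normalisation 4π/17 = 0.739198):
  term(m=-8) = 0.01017 + 0.01708j   from Y*(Ω₁)=-0.10336 - 0.41879j, Y(Ω₂)=-0.04409 + 0.01341j
  term(m=-7) = 0.03819 + 0.04856j   from Y*(Ω₁)=0.36809 - 0.00566j, Y(Ω₂)=0.10171 + 0.13349j
  term(m=-6) = -0.02912 - 0.02853j   from Y*(Ω₁)=0.02396 - 0.11172j, Y(Ω₂)=0.19074 - 0.30159j
  term(m=-5) = -0.13077 - 0.09858j   from Y*(Ω₁)=0.32266 + 0.15104j, Y(Ω₂)=-0.44974 - 0.09499j
  term(m=-4) = -0.00061 - 0.00035j   from Y*(Ω₁)=-0.00168 + 0.00214j, Y(Ω₂)=0.03819 + 0.25676j
  term(m=-3) = -0.05636 - 0.02301j   from Y*(Ω₁)=0.20812 + 0.25747j, Y(Ω₂)=-0.16105 + 0.08870j
  term(m=-2) = -0.01965 - 0.00519j   from Y*(Ω₁)=-0.04923 + 0.02398j, Y(Ω₂)=0.28106 + 0.24235j
  term(m=-1) = -0.00533 - 0.00069j   from Y*(Ω₁)=0.07097 + 0.30781j, Y(Ω₂)=-0.00593 + 0.01595j
  term(m=+0) = -0.02583 + 0.00000j   from Y*(Ω₁)=-0.06988 + 0.00000j, Y(Ω₂)=0.36958 + 0.00000j
  term(m=+1) = -0.00533 + 0.00069j   from Y*(Ω₁)=-0.07097 + 0.30781j, Y(Ω₂)=0.00593 + 0.01595j
  term(m=+2) = -0.01965 + 0.00519j   from Y*(Ω₁)=-0.04923 - 0.02398j, Y(Ω₂)=0.28106 - 0.24235j
  term(m=+3) = -0.05636 + 0.02301j   from Y*(Ω₁)=-0.20812 + 0.25747j, Y(Ω₂)=0.16105 + 0.08870j
  term(m=+4) = -0.00061 + 0.00035j   from Y*(Ω₁)=-0.00168 - 0.00214j, Y(Ω₂)=0.03819 - 0.25676j
  term(m=+5) = -0.13077 + 0.09858j   from Y*(Ω₁)=-0.32266 + 0.15104j, Y(Ω₂)=0.44974 - 0.09499j
  term(m=+6) = -0.02912 + 0.02853j   from Y*(Ω₁)=0.02396 + 0.11172j, Y(Ω₂)=0.19074 + 0.30159j
  term(m=+7) = 0.03819 - 0.04856j   from Y*(Ω₁)=-0.36809 - 0.00566j, Y(Ω₂)=-0.10171 + 0.13349j
  term(m=+8) = 0.01017 - 0.01708j   from Y*(Ω₁)=-0.10336 + 0.41879j, Y(Ω₂)=-0.04409 - 0.01341j
Total Σ_m = -0.41277 + 0.00000j. Multiply by 0.739198: -0.30512 + 0.00000j. P_8(cos γ) = -0.305121

-0.305121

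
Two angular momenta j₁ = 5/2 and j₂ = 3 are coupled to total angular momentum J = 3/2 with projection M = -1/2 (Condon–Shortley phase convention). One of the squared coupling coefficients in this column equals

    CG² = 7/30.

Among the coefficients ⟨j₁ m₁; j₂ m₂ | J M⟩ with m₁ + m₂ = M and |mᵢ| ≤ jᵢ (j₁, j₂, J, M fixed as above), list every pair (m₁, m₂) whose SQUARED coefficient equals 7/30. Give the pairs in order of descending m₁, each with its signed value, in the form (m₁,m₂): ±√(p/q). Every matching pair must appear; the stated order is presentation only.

(-3/2,1): −√(7/30)

Admissible pairs with m₁+m₂ = M = -1/2: (-5/2,2), (-3/2,1), (-1/2,0), (1/2,-1), (3/2,-2), (5/2,-3)
  (m₁,m₂)=(5/2,-3): CG² = 5/14, CG = +√(5/14)
  (m₁,m₂)=(3/2,-2): CG² = 1/21, CG = −√(1/21)
  (m₁,m₂)=(1/2,-1): CG² = 1/105, CG = −√(1/105)
  (m₁,m₂)=(-1/2,0): CG² = 4/35, CG = +√(4/35)
  (m₁,m₂)=(-3/2,1): CG² = 7/30, CG = −√(7/30)   ← matches the target
  (m₁,m₂)=(-5/2,2): CG² = 5/21, CG = +√(5/21)
Pairs with CG² = 7/30: (-3/2,1): −√(7/30)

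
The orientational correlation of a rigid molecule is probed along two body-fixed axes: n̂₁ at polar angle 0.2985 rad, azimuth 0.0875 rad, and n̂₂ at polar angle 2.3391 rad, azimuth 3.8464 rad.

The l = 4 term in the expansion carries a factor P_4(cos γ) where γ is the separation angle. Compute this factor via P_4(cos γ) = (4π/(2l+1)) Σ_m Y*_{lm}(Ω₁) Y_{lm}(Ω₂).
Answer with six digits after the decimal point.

-0.106363

Summing Y*_{l m}(θ₁,φ₁)·Y_{l m}(θ₂,φ₂) over m ∈ [−4, 4]; prefactor 4π/(2·4+1) = 1.396263:
  term(m=-4) = -0.00031 - 0.00024j   from Y*(Ω₁)=0.00311 + 0.00114j, Y(Ω₂)=-0.11223 - 0.03749j
  term(m=-3) = -0.00273 - 0.00945j   from Y*(Ω₁)=0.02939 + 0.00790j, Y(Ω₂)=-0.16729 - 0.27680j
  term(m=-2) = 0.02120 - 0.06067j   from Y*(Ω₁)=0.15369 + 0.02717j, Y(Ω₂)=0.06608 - 0.40642j
  term(m=-1) = 0.03310 - 0.02350j   from Y*(Ω₁)=0.44967 + 0.03945j, Y(Ω₂)=0.06850 - 0.05826j
  term(m=+0) = -0.17870 + 0.00000j   from Y*(Ω₁)=0.50802 + 0.00000j, Y(Ω₂)=-0.35176 + 0.00000j
  term(m=+1) = 0.03310 + 0.02350j   from Y*(Ω₁)=-0.44967 + 0.03945j, Y(Ω₂)=-0.06850 - 0.05826j
  term(m=+2) = 0.02120 + 0.06067j   from Y*(Ω₁)=0.15369 - 0.02717j, Y(Ω₂)=0.06608 + 0.40642j
  term(m=+3) = -0.00273 + 0.00945j   from Y*(Ω₁)=-0.02939 + 0.00790j, Y(Ω₂)=0.16729 - 0.27680j
  term(m=+4) = -0.00031 + 0.00024j   from Y*(Ω₁)=0.00311 - 0.00114j, Y(Ω₂)=-0.11223 + 0.03749j
Total Σ_m = -0.07618 - 0.00000j. Multiply by 1.396263: -0.10636 - 0.00000j. P_4(cos γ) = -0.106363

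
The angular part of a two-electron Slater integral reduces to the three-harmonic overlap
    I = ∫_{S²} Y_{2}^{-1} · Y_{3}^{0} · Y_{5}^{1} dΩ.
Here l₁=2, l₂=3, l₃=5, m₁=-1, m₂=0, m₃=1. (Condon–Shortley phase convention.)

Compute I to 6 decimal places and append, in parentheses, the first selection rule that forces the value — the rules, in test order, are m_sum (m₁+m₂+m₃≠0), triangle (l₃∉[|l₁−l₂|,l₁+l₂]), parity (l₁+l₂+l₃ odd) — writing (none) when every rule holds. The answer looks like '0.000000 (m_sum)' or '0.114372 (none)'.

Checks pass: Σm=0; 10 even; l₃=5∈[1,5].
(2·2+1)(2·3+1)(2·5+1) = 385
Δ: 0! 4! 6! / 11! → 1/2310
sum: t=0:+1/144 = 1/144
3j²(2 3 5; 0 0 0) = Δ·Π!·Σ² = 10/231  (sign -1)
sum: t=0:+1/216 = 1/216
3j²(2 3 5; -1 0 1) = Δ·Π!·Σ² = 8/231  (sign +1)
combine: 4πI² = 385·10/231·8/231 = 400/693
take √, sign -1: I = -0.21431790
No selection rule forces the value: the integral is nonzero (none).

-0.214318 (none)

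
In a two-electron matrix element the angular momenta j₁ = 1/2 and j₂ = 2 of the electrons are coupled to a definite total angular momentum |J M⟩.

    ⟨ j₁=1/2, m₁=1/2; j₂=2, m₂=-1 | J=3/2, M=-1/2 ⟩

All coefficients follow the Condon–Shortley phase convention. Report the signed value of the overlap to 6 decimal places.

j₁+j₂−J=1  J+j₁−j₂=0  J−j₁+j₂=3  j₁+j₂+J+1=5
(j₁±m₁, j₂±m₂, J±M) = (1,0,1,3,1,2)
P² = 12/5
sum k=0..0:
  [0] +1/2 = 1/2
S = 1/2
C² = P²·S² = 3/5 ; C = +0.774597

+0.774597  (= +√(3/5))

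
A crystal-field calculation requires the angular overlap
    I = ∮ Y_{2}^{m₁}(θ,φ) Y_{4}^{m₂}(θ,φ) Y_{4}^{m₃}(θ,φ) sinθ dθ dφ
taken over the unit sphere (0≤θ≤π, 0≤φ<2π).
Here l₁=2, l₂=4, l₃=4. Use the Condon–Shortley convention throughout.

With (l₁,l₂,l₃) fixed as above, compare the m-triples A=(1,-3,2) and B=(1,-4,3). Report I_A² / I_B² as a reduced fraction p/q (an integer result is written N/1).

25/28

l's match ⇒ only the (l;m) 3-j factors differ between A and B.
A: triangle coeff Δ(2,4,4) = 1/13860; Σ_t [0,1]: t=0:+1/240 t=1:−1/1440 = 1/288; (3j)²=5/132 [(2 4 4; 1 -3 2)], sign=+1
B: triangle coeff Δ(2,4,4) = 1/13860; Σ_t [0,0]: t=0:+1/1440 = 1/1440; (3j)²=7/165 [(2 4 4; 1 -4 3)], sign=-1
I_A²/I_B² = (5/132)/(7/165) = 25/28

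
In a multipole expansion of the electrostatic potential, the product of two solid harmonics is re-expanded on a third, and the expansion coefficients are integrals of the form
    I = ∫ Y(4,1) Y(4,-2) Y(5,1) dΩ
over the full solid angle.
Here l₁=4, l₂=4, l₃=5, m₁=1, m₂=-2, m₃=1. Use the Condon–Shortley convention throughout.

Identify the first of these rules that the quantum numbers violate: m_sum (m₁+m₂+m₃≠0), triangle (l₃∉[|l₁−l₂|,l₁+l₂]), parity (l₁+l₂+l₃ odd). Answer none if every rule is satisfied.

Σmᵢ = 0  ✓
l₃∈[|l₁−l₂|,l₁+l₂]=[0,8], have l₃=5  ✓
Σlᵢ = 13 ⇒ odd  ✗

parity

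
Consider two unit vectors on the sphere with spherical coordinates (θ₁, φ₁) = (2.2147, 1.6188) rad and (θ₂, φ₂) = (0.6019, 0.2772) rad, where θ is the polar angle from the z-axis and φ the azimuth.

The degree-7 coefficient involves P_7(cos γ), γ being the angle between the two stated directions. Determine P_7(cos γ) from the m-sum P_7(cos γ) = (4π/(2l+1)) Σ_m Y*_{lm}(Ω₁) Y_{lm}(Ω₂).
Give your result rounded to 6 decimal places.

0.034513

Summing Y*_{l m}(θ₁,φ₁)·Y_{l m}(θ₂,φ₂) over m ∈ [−7, 7]; prefactor 4π/(2·7+1) = 0.837758:
  term(m=-7) = -0.00098 + 0.00003j   from Y*(Ω₁)=0.03451 - 0.09879j, Y(Ω₂)=-0.00337 - 0.00870j
  term(m=-6) = 0.00290 - 0.01465j   from Y*(Ω₁)=0.28180 + 0.08349j, Y(Ω₂)=-0.00469 - 0.05060j
  term(m=-5) = 0.06741 + 0.03050j   from Y*(Ω₁)=-0.10517 + 0.42972j, Y(Ω₂)=0.03073 - 0.16440j
  term(m=-4) = -0.06699 + 0.08740j   from Y*(Ω₁)=-0.29811 - 0.05796j, Y(Ω₂)=0.16162 - 0.32458j
  term(m=-3) = 0.03858 + 0.04697j   from Y*(Ω₁)=-0.01797 + 0.12394j, Y(Ω₂)=0.32697 - 0.35867j
  term(m=-2) = -0.08481 + 0.04185j   from Y*(Ω₁)=-0.36298 - 0.03496j, Y(Ω₂)=0.22051 - 0.13654j
  term(m=-1) = 0.00169 + 0.00725j   from Y*(Ω₁)=0.00137 - 0.02846j, Y(Ω₂)=-0.25151 + 0.07156j
  term(m=+0) = 0.12559 + 0.00000j   from Y*(Ω₁)=-0.35237 + 0.00000j, Y(Ω₂)=-0.35642 + 0.00000j
  term(m=+1) = 0.00169 - 0.00725j   from Y*(Ω₁)=-0.00137 - 0.02846j, Y(Ω₂)=0.25151 + 0.07156j
  term(m=+2) = -0.08481 - 0.04185j   from Y*(Ω₁)=-0.36298 + 0.03496j, Y(Ω₂)=0.22051 + 0.13654j
  term(m=+3) = 0.03858 - 0.04697j   from Y*(Ω₁)=0.01797 + 0.12394j, Y(Ω₂)=-0.32697 - 0.35867j
  term(m=+4) = -0.06699 - 0.08740j   from Y*(Ω₁)=-0.29811 + 0.05796j, Y(Ω₂)=0.16162 + 0.32458j
  term(m=+5) = 0.06741 - 0.03050j   from Y*(Ω₁)=0.10517 + 0.42972j, Y(Ω₂)=-0.03073 - 0.16440j
  term(m=+6) = 0.00290 + 0.01465j   from Y*(Ω₁)=0.28180 - 0.08349j, Y(Ω₂)=-0.00469 + 0.05060j
  term(m=+7) = -0.00098 - 0.00003j   from Y*(Ω₁)=-0.03451 - 0.09879j, Y(Ω₂)=0.00337 - 0.00870j
Total Σ_m = 0.04120 - 0.00000j. Multiply by 0.837758: 0.03451 - 0.00000j. P_7(cos γ) = 0.034513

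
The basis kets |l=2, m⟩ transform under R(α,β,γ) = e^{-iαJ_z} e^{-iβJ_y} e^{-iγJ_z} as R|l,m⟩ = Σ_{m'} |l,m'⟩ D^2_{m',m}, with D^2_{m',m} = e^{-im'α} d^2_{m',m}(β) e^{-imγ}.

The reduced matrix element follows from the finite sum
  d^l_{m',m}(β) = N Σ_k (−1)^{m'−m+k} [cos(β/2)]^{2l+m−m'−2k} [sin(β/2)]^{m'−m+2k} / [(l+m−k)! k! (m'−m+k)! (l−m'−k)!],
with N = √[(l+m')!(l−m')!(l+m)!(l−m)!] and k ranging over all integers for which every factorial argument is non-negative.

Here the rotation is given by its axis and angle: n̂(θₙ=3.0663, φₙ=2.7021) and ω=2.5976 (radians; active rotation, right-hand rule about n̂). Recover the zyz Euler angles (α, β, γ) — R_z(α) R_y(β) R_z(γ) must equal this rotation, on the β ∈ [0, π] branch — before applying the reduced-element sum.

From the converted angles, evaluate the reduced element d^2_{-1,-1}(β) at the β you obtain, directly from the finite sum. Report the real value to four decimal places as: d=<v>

Axis–angle → zyz. n̂ = (sinθₙcosφₙ, sinθₙsinφₙ, cosθₙ) = (-0.068073, +0.032005, -0.997167), ω = 2.5976.
R = I cosω + sinω [n̂]ₓ + (1−cosω) n̂n̂ᵀ gives
  R = [-0.847050, +0.512047, +0.142526; -0.520133, -0.853748, -0.023991; +0.109397, -0.094454, +0.989500]
β = atan2(√(R₁₃²+R₂₃²), R₃₃) = 0.145039; α = atan2(R₂₃, R₁₃) mod 2π = 6.116424; γ = atan2(R₃₂, −R₃₁) mod 2π = 3.853817
d^2_{-1,-1}(β=0.1450) via the finite sum:
Half-angle: c=0.997372, s=0.072456. N=√(1·6·1·6)=6.000000
Admissible k: 0..1 (factorial args all ≥0)
  k=0: (−1)^0·6.0000/(6)·0.9974^4·0.0725^0 = +0.989528
  k=1: (−1)^1·6.0000/(2)·0.9974^2·0.0725^2 = -0.015667
d^2_{-1,-1}(0.1450) = +0.989528 -0.015667 = +0.973861

d=0.9739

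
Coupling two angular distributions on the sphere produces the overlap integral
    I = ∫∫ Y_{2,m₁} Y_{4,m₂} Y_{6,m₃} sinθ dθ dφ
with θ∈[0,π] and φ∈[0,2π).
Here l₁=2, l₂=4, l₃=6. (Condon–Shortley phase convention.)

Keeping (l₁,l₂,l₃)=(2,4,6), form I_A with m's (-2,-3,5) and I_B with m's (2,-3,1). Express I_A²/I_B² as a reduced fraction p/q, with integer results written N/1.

l's match ⇒ only the (l;m) 3-j factors differ between A and B.
A: triangle coeff Δ(2,4,6) = 1/6435; Σ_t [0,0]: t=0:+1/120960 = 1/120960; (3j)²=2/39 [(2 4 6; -2 -3 5)], sign=-1
B: triangle coeff Δ(2,4,6) = 1/6435; Σ_t [0,0]: t=0:+1/120960 = 1/120960; (3j)²=1/1287 [(2 4 6; 2 -3 1)], sign=-1
I_A²/I_B² = (2/39)/(1/1287) = 66/1

66/1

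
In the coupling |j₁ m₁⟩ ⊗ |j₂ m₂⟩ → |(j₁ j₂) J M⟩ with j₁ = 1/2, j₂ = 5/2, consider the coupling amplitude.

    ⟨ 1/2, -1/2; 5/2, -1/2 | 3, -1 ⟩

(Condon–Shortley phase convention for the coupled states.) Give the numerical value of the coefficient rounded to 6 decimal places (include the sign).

triangle: 0!·1!·5!/7! = 120/5040
(j±m)!: 0!·1!·2!·3!·2!·4! = 576
prefactor² = (2J+1)·Δ·N² = 96
  k=0: +1/(0!·0!·1!·2!·0!·3!) = 1/12
Σ = 1/12  ⇒  CG² = 96·(1/12)² = 2/3
CG = +√(2/3) = +0.816497

+√(2/3) ≈ +0.816497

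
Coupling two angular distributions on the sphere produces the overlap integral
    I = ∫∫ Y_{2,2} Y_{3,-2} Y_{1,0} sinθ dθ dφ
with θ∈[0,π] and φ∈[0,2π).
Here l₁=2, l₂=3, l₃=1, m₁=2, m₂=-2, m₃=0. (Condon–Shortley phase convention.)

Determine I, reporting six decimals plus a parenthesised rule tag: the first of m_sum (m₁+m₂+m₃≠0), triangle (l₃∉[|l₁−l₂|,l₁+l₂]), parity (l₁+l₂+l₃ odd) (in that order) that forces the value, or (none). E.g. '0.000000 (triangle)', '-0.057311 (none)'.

Rules hold: Σm=0, L=6 even, 1≤1≤5.
N = 5·7·3 = 105
Δ = 4!·0!·2!/7! = 1/105
Racah Σ t=2..2: t=2:+1/4 = 1/4
⇒ 3j(2 3 1; 0 0 0)² = 3/35, sgn -1
Racah Σ t=0..0: t=0:+1/24 = 1/24
⇒ 3j(2 3 1; 2 -2 0)² = 1/21, sgn -1
4πI² = N·(3j₀)²·(3jₘ)² = 3/7
I = +1·√(0.428571/4π) = 0.18467439
No selection rule forces the value: the integral is nonzero (none).

0.184674 (none)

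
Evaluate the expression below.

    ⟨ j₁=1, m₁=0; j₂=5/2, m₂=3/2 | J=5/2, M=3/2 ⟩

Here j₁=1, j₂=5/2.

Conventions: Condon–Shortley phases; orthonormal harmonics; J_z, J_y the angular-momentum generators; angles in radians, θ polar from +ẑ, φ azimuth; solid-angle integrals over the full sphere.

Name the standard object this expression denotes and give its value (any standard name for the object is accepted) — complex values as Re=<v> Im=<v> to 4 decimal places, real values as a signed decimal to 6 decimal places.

Clebsch–Gordan coefficient, −√(9/35) ≈ -0.507093

This is a Clebsch–Gordan (vector-coupling) coefficient.
j₁+j₂−J=1  J+j₁−j₂=1  J−j₁+j₂=4  j₁+j₂+J+1=7
(j₁±m₁, j₂±m₂, J±M) = (1,1,4,1,4,1)
P² = 576/35
sum k=0..1:
  [0] +1/24 = 1/24
  [1] −1/6 = -1/6
S = -1/8
C² = P²·S² = 9/35 ; C = -0.507093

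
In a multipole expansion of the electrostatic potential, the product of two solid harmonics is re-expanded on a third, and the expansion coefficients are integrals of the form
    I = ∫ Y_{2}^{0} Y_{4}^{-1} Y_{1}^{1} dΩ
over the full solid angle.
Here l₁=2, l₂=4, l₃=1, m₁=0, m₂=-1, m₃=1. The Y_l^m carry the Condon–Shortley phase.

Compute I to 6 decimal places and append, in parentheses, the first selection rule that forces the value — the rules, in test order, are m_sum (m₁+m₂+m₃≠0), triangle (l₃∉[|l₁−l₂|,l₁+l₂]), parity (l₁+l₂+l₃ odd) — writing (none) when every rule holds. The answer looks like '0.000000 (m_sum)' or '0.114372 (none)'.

0.000000 (triangle)

|2−4|≤1≤2+4 violated ⇒ I = 0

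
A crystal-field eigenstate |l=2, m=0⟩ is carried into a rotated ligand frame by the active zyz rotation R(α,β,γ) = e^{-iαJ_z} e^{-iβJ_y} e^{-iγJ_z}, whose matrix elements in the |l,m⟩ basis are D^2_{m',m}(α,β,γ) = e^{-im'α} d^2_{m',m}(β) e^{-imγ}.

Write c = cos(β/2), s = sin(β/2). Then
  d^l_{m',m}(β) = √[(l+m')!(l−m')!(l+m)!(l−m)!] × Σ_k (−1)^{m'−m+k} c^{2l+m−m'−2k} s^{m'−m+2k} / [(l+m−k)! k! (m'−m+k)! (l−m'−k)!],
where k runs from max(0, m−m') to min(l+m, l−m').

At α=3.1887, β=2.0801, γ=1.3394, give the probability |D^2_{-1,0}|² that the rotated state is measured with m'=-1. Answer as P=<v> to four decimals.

P=0.2718

Split into d^2_{-1,0}(β=2.0801) × two z-phases.
c=cos(2.080100/2)=0.506177, s=sin(2.080100/2)=0.862430; N=√[1·6·2·2]=4.898979
k∈{1,2} keeps every argument non-negative
  k=1: (−1)^0·4.8990/(2)·0.5062^3·0.8624^1 = +0.273972
  k=2: (−1)^1·4.8990/(2)·0.5062^1·0.8624^3 = -0.795333
d^2_{-1,0}(2.0801) = +0.273972 -0.795333 = -0.521361
|D^2_{-1,0}|² = |d^2_{-1,0}(β)|² = (-0.521361)² = 0.271817 (the z-rotation phases have unit modulus)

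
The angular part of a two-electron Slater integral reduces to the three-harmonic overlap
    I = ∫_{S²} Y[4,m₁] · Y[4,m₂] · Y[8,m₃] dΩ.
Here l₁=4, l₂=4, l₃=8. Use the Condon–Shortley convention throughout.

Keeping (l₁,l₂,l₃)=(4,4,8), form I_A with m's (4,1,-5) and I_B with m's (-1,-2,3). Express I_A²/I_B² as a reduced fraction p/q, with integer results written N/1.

39/140

Shared (l₁,l₂,l₃)=(4,4,8): N and (l;000)² cancel in I_A²/I_B².
A: Δ = 0!·8!·8!/17! = 1/218790; Racah Σ t=0..0: t=0:+1/29030400 = 1/29030400; ⇒ 3j(4 4 8; 4 1 -5)² = 1/170, sgn -1
B: Δ = 0!·8!·8!/17! = 1/218790; Racah Σ t=0..0: t=0:+1/1036800 = 1/1036800; ⇒ 3j(4 4 8; -1 -2 3)² = 14/663, sgn -1
I_A²/I_B² = (1/170)/(14/663) = 39/140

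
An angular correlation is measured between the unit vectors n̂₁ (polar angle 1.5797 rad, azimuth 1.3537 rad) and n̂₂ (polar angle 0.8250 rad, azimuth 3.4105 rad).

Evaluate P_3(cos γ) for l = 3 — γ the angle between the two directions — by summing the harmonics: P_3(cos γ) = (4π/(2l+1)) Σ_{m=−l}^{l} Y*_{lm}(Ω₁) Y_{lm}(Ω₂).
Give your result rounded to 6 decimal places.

Expand P_3 via completeness: Σ_{m} conj(Y_{3,m}) at Ω₁ times Y_{3,m} at Ω₂ —
  [-3]  conj(Y_{3,-3})(Ω₁) = (-0.252896, -0.331780) ; Y_{3,-3}(Ω₂) = (-0.114407, 0.119393) ; Δ = (0.068545, 0.007764)
  [-2]  conj(Y_{3,-2})(Ω₁) = (0.008254, -0.003828) ; Y_{3,-2}(Ω₂) = (0.321350, -0.191673) ; Δ = (0.001919, -0.002812)
  [-1]  conj(Y_{3,-1})(Ω₁) = (-0.069581, -0.315457) ; Y_{3,-1}(Ω₂) = (-0.298021, 0.082129) ; Δ = (0.046645, 0.088298)
  [+0]  conj(Y_{3,0})(Ω₁) = (0.009966, -0.000000) ; Y_{3,0}(Ω₂) = (-0.176698, 0.000000) ; Δ = (-0.001761, 0.000000)
  [+1]  conj(Y_{3,1})(Ω₁) = (0.069581, -0.315457) ; Y_{3,1}(Ω₂) = (0.298021, 0.082129) ; Δ = (0.046645, -0.088298)
  [+2]  conj(Y_{3,2})(Ω₁) = (0.008254, 0.003828) ; Y_{3,2}(Ω₂) = (0.321350, 0.191673) ; Δ = (0.001919, 0.002812)
  [+3]  conj(Y_{3,3})(Ω₁) = (0.252896, -0.331780) ; Y_{3,3}(Ω₂) = (0.114407, 0.119393) ; Δ = (0.068545, -0.007764)
Accumulated sum (0.232457, -0.000000); after 4π/(2l+1) scaling, (0.417306, -0.000000) ⇒ P_3 = 0.417306

0.417306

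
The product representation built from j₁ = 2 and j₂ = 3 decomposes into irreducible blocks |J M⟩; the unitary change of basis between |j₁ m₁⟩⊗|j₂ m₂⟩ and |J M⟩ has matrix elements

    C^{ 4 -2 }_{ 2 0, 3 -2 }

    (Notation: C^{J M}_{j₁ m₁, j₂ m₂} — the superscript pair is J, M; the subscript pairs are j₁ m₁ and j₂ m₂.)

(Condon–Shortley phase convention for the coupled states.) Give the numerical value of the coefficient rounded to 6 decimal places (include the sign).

+0.585540

j₁+j₂−J=1  J+j₁−j₂=3  J−j₁+j₂=5  j₁+j₂+J+1=10
(j₁±m₁, j₂±m₂, J±M) = (2,2,1,5,2,6)
P² = 8640/7
sum k=0..1:
  [0] +1/48 = 1/48
  [1] −1/240 = -1/240
S = 1/60
C² = P²·S² = 12/35 ; C = +0.585540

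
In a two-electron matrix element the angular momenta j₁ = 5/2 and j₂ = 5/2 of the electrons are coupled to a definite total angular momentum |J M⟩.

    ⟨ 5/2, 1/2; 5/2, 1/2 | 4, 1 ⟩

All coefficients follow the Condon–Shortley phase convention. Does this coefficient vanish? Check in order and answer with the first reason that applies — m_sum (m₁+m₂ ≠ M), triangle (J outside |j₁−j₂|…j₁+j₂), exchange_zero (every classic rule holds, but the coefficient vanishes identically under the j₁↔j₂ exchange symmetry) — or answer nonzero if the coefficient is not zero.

exchange_zero

m-sum: m₁+m₂ = 1/2+1/2 = 1, M = 1  ✓
triangle: |j₁−j₂| = 0 ≤ J = 4 ≤ j₁+j₂ = 5  ✓
exchange: j₁=j₂ and m₁=m₂, and (−1)^(j₁+j₂−J) = (−1)^1 = −1 forces ⟨j₁m₁;j₂m₂|JM⟩ = −⟨j₂m₂;j₁m₁|JM⟩ = −⟨j₁m₁;j₂m₂|JM⟩ ⇒ the coefficient vanishes identically
Racah sum check: Σ_k collapses to 0 ⇒ CG = 0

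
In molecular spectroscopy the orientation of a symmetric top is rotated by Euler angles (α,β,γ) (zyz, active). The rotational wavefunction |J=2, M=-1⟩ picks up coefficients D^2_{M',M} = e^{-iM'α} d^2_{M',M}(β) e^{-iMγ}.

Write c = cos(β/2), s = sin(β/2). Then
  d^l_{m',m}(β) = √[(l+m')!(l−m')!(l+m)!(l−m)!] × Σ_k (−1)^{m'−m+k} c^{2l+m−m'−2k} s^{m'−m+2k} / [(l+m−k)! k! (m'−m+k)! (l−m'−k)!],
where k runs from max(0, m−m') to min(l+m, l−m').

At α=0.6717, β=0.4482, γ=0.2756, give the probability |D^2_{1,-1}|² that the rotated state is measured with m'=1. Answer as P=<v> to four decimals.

D^2_{1,-1}(0.6717,0.4482,0.2756) = e^{-i·1·0.6717}·d^2_{1,-1}(0.4482)·e^{-i·-1·0.2756}. Compute d first:
With c≡cos(β/2)=0.974995 and s≡sin(β/2)=0.222229, N=[6·1·1·6]^{1/2}=6.000000
Admissible k: 0..1 (factorial args all ≥0)
  k=0: (−1)^2·6.0000/(2)·0.9750^2·0.2222^2 = +0.140840
  k=1: (−1)^3·6.0000/(6)·0.9750^0·0.2222^4 = -0.002439
d^2_{1,-1}(0.4482) = +0.140840 -0.002439 = +0.138401
|D^2_{1,-1}|² = |d^2_{1,-1}(β)|² = (+0.138401)² = 0.019155 (the z-rotation phases have unit modulus)

P=0.0192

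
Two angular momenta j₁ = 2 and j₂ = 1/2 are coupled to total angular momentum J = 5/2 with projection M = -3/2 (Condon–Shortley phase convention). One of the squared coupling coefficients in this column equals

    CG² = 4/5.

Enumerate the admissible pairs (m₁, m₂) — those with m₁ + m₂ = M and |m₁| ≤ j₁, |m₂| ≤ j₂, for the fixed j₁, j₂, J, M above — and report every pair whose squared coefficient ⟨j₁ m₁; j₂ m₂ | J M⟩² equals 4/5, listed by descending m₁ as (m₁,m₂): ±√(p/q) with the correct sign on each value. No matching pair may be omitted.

Admissible pairs with m₁+m₂ = M = -3/2: (-2,1/2), (-1,-1/2)
  (m₁,m₂)=(-1,-1/2): CG² = 4/5, CG = +√(4/5)   ← matches the target
  (m₁,m₂)=(-2,1/2): CG² = 1/5, CG = +√(1/5)
Pairs with CG² = 4/5: (-1,-1/2): +√(4/5)

(-1,-1/2): +√(4/5)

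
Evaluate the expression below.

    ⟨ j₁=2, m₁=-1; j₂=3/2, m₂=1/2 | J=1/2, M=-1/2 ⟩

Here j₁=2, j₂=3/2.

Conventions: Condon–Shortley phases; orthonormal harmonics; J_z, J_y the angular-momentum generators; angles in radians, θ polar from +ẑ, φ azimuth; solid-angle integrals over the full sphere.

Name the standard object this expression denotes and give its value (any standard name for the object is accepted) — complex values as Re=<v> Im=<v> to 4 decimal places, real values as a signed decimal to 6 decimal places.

This is a Clebsch–Gordan (vector-coupling) coefficient.
triangle: 3!*1!*0!/5! = 6/120
(j±m)!: 1!*3!*2!*1!*0!*1! = 12
prefactor² = (2J+1)*Δ*N² = 6/5
  k=2: +1/(2!*1!*1!*0!*0!*0!) = 1/2
Σ = 1/2  ⇒  CG² = 6/5*(1/2)² = 3/10
CG = +√(3/10) = +0.547723

Clebsch–Gordan coefficient, +√(3/10) ≈ +0.547723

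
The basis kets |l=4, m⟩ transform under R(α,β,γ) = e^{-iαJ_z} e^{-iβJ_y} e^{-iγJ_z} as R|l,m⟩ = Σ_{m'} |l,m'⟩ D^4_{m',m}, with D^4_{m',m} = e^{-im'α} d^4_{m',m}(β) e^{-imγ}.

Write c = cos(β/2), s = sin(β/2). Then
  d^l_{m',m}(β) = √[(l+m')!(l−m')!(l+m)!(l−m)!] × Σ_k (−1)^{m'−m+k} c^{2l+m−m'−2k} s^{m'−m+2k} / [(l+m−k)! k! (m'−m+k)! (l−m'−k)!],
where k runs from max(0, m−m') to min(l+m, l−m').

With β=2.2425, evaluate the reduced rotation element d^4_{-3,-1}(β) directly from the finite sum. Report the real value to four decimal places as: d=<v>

d^4_{-3,-1}(β=2.2425) via the finite sum:
c=cos(2.242500/2)=0.434557, s=sin(2.242500/2)=0.900644; N=√[1·5040·6·120]=1904.940944
The bounds max(0,m−m')=2 and min(l+m,l−m')=3 give 2 terms
  k=2: (−1)^0·1904.9409/(240)·0.4346^6·0.9006^2 = +0.043357
  k=3: (−1)^1·1904.9409/(144)·0.4346^4·0.9006^4 = -0.310398
d^4_{-3,-1}(2.2425) = +0.043357 -0.310398 = -0.267041

d=-0.2670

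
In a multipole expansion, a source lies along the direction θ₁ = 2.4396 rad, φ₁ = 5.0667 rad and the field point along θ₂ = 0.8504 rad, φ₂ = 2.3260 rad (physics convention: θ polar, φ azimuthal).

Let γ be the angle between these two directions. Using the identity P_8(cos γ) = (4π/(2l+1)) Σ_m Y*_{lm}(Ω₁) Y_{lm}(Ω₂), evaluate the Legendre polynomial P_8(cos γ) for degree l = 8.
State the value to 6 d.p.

Term-by-term m-sum for l=8 (normalisation 4π/17 = 0.739198):
  m=-8: (-0.01485 + 0.00471j) × (0.05093 + 0.01255j) = -0.00082 + 0.00005j  (running Σ = -0.00082 + 0.00005j)
  m=-7: (0.04527 + 0.05816j) × (-0.15466 + 0.10002j) = -0.01282 - 0.00447j  (running Σ = -0.01363 - 0.00441j)
  m=-6: (0.11140 - 0.17964j) × (0.06755 - 0.36879j) = -0.05872 - 0.05322j  (running Σ = -0.07236 - 0.05763j)
  m=-5: (-0.39247 - 0.07987j) × (0.26892 + 0.36542j) = -0.07636 - 0.16489j  (running Σ = -0.14871 - 0.22252j)
  m=-4: (0.07139 + 0.46129j) × (-0.21375 - 0.02594j) = -0.00329 - 0.10045j  (running Σ = -0.15201 - 0.32298j)
  m=-3: (0.17230 - 0.09589j) × (-0.17451 + 0.14545j) = -0.01612 + 0.04180j  (running Σ = -0.16813 - 0.28118j)
  m=-2: (0.20717 + 0.17757j) × (0.02128 - 0.35193j) = 0.06690 - 0.06913j  (running Σ = -0.10123 - 0.35031j)
  m=-1: (0.11995 - 0.32425j) × (-0.04978 - 0.05288j) = -0.02312 + 0.00980j  (running Σ = -0.12435 - 0.34051j)
  m=0: (0.17268 + 0.00000j) × (0.36267 + 0.00000j) = 0.06263 + 0.00000j  (running Σ = -0.06172 - 0.34051j)
  m=1: (-0.11995 - 0.32425j) × (0.04978 - 0.05288j) = -0.02312 - 0.00980j  (running Σ = -0.08484 - 0.35031j)
  m=2: (0.20717 - 0.17757j) × (0.02128 + 0.35193j) = 0.06690 + 0.06913j  (running Σ = -0.01794 - 0.28118j)
  m=3: (-0.17230 - 0.09589j) × (0.17451 + 0.14545j) = -0.01612 - 0.04180j  (running Σ = -0.03406 - 0.32298j)
  m=4: (0.07139 - 0.46129j) × (-0.21375 + 0.02594j) = -0.00329 + 0.10045j  (running Σ = -0.03735 - 0.22252j)
  m=5: (0.39247 - 0.07987j) × (-0.26892 + 0.36542j) = -0.07636 + 0.16489j  (running Σ = -0.11371 - 0.05763j)
  m=6: (0.11140 + 0.17964j) × (0.06755 + 0.36879j) = -0.05872 + 0.05322j  (running Σ = -0.17243 - 0.00441j)
  m=7: (-0.04527 + 0.05816j) × (0.15466 + 0.10002j) = -0.01282 + 0.00447j  (running Σ = -0.18525 + 0.00005j)
  m=8: (-0.01485 - 0.00471j) × (0.05093 - 0.01255j) = -0.00082 - 0.00005j  (running Σ = -0.18607 - 0.00000j)
Σ over m = -0.18607 - 0.00000j; ×(4π/17) → -0.13754 - 0.00000j. Real part: -0.137541

-0.137541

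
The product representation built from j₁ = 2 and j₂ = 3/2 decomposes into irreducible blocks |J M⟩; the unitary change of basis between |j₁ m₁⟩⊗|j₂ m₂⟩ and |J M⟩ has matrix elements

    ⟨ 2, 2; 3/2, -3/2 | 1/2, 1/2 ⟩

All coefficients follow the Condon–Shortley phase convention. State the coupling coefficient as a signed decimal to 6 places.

+√(2/5) = +0.632456

triangle: 3!*1!*0!/5! = 6/120
(j±m)!: 4!*0!*0!*3!*1!*0! = 144
prefactor² = (2J+1)*Δ*N² = 72/5
  k=0: +1/(0!*3!*0!*0!*1!*0!) = 1/6
Σ = 1/6  ⇒  CG² = 72/5*(1/6)² = 2/5
CG = +√(2/5) = +0.632456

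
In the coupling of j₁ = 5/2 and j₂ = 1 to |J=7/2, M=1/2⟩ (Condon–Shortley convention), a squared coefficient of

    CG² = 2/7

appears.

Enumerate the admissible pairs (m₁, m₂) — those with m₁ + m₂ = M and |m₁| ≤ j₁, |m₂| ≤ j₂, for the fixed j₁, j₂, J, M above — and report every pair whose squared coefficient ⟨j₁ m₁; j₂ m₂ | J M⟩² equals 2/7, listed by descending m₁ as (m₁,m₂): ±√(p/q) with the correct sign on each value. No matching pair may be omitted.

Admissible pairs with m₁+m₂ = M = 1/2: (-1/2,1), (1/2,0), (3/2,-1)
  (m₁,m₂)=(3/2,-1): CG² = 1/7, CG = +√(1/7)
  (m₁,m₂)=(1/2,0): CG² = 4/7, CG = +√(4/7)
  (m₁,m₂)=(-1/2,1): CG² = 2/7, CG = +√(2/7)   ← matches the target
Pairs with CG² = 2/7: (-1/2,1): +√(2/7)

(-1/2,1): +√(2/7)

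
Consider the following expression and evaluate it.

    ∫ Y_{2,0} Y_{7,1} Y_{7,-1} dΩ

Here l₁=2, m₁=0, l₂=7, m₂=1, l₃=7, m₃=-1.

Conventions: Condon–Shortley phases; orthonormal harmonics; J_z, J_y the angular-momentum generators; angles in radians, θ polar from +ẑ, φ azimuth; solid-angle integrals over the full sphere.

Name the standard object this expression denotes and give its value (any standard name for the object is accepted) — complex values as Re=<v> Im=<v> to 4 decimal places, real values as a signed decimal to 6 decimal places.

Gaunt coefficient, -0.151274

This is a Gaunt coefficient — the integral of a triple product of spherical harmonics over the sphere.
m-sum 0 ✓  L=16 even ✓  5≤7≤9 ✓
Π(2lᵢ+1) = 5×15×15 = 1125
triangle coeff Δ(2,7,7) = 1/185640
Σ_t [0,2]: t=0:+1/2419200 t=1:−1/518400 t=2:+1/2419200 = -1/907200
(3j)²=56/3315 [(2 7 7; 0 0 0)], sign=+1
Σ_t [0,2]: t=0:+1/3870720 t=1:−1/604800 t=2:+1/2073600 = -53/58060800
(3j)²=2809/185640 [(2 7 7; 0 1 -1)], sign=-1
⇒ 4πI² = 14045/48841
I = (-1)√(14045/48841/(4π)) = -0.15127378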